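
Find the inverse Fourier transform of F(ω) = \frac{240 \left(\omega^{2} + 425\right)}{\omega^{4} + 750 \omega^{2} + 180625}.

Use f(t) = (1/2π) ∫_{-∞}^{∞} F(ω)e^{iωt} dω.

f(t) = 6 e^{- 20 \left|{t}\right|} \cos{\left(5 \left|{t}\right| \right)}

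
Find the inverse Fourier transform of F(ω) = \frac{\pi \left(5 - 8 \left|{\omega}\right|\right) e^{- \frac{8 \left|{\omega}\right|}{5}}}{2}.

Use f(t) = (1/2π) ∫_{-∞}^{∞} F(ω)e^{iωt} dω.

f(t) = \frac{8 t^{2}}{\left(t^{2} + \frac{64}{25}\right)^{2}}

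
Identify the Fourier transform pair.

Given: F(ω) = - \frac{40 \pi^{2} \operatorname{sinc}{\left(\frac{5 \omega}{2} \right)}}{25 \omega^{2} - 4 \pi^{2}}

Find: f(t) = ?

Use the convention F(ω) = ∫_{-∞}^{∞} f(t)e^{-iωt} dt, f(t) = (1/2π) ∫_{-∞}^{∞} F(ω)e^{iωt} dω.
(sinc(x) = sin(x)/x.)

f(t) = 4 \left(\begin{cases} \frac{\cos{\left(\frac{2 \pi t}{5} \right)}}{2} + \frac{1}{2} & \text{for}\: \left|{t}\right| < \frac{5}{2} \\0 & \text{otherwise} \end{cases}\right)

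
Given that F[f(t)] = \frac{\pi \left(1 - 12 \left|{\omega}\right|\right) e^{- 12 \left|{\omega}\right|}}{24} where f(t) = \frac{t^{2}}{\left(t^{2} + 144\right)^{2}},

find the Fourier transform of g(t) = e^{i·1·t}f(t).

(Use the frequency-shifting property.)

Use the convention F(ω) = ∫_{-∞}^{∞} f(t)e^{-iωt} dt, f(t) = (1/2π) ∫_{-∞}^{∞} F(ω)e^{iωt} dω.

F[g](ω) = \frac{\pi \left(1 - 12 \left|{\omega - 1}\right|\right) e^{- 12 \left|{\omega - 1}\right|}}{24}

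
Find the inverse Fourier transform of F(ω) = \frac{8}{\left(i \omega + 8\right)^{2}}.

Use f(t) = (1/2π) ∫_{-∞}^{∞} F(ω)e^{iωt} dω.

f(t) = 8 t e^{- 8 t} u\left(t\right)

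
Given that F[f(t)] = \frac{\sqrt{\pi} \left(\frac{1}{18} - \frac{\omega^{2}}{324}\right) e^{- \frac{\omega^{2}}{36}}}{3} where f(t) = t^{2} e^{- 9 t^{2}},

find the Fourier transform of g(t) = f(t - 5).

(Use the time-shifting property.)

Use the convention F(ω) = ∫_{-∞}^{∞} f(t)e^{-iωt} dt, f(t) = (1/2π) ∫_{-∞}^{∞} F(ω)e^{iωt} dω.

F[g](ω) = \frac{\sqrt{\pi} \left(18 - \omega^{2}\right) e^{- \frac{\omega \left(\omega + 180 i\right)}{36}}}{972}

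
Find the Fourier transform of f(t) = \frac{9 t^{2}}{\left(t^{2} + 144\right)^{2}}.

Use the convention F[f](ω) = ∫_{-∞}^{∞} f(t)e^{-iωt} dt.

F(ω) = \frac{3 \pi \left(1 - 12 \left|{\omega}\right|\right) e^{- 12 \left|{\omega}\right|}}{8}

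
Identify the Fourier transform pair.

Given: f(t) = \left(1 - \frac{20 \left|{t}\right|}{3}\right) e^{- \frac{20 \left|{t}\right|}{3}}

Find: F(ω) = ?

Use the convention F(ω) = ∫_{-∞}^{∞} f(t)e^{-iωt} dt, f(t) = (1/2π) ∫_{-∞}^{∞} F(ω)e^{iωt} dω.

F(ω) = \frac{2160 \omega^{2}}{\left(9 \omega^{2} + 400\right)^{2}}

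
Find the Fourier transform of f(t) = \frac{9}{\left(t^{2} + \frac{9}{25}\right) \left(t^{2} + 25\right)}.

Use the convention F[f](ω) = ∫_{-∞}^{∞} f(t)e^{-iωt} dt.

F(ω) = - \frac{45 \pi e^{- 5 \left|{\omega}\right|}}{616} + \frac{375 \pi e^{- \frac{3 \left|{\omega}\right|}{5}}}{616}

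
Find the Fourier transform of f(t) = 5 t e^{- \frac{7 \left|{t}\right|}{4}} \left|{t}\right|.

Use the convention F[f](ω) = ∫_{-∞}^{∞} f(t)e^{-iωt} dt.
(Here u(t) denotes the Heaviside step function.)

F(ω) = \frac{5120 i \omega \left(16 \omega^{2} - 147\right)}{\left(16 \omega^{2} + 49\right)^{3}}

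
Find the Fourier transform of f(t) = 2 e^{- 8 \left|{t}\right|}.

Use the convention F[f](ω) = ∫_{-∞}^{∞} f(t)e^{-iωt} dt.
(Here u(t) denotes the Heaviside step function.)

F(ω) = \frac{32}{\omega^{2} + 64}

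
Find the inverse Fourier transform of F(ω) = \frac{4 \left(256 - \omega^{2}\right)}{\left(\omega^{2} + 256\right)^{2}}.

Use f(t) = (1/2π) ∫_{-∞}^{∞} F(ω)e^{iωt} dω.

f(t) = 2 e^{- 16 \left|{t}\right|} \left|{t}\right|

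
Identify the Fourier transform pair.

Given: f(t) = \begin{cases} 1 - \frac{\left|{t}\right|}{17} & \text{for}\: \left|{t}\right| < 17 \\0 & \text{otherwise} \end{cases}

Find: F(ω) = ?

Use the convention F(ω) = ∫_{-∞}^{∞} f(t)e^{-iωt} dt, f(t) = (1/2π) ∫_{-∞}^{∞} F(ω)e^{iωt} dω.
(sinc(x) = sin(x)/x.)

F(ω) = 17 \operatorname{sinc}^{2}{\left(\frac{17 \omega}{2} \right)}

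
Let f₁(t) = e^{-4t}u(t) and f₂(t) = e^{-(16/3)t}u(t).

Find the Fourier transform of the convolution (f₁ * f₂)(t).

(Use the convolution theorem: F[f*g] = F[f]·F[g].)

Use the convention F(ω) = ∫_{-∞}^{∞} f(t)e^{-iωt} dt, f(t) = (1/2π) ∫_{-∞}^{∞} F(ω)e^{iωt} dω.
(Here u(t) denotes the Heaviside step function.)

F[f₁*f₂](ω) = \frac{3}{\left(i \omega + 4\right) \left(3 i \omega + 16\right)}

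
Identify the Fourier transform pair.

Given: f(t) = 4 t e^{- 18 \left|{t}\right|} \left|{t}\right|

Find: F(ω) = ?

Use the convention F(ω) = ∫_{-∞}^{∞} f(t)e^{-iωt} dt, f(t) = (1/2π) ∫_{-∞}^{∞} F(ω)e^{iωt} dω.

F(ω) = \frac{16 i \omega \left(\omega^{2} - 972\right)}{\left(\omega^{2} + 324\right)^{3}}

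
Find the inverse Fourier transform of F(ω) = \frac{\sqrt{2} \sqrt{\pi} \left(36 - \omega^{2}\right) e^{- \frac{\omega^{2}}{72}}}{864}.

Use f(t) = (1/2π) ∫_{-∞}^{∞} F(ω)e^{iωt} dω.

f(t) = 9 t^{2} e^{- 18 t^{2}}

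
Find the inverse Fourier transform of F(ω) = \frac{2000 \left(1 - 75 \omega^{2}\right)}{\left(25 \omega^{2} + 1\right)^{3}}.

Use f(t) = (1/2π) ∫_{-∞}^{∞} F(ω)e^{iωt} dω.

f(t) = 4 t^{2} e^{- \frac{\left|{t}\right|}{5}}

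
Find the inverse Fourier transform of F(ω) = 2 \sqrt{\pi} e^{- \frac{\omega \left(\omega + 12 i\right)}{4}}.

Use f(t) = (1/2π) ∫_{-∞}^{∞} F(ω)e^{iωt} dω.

f(t) = 2 e^{- \left(t - 3\right)^{2}}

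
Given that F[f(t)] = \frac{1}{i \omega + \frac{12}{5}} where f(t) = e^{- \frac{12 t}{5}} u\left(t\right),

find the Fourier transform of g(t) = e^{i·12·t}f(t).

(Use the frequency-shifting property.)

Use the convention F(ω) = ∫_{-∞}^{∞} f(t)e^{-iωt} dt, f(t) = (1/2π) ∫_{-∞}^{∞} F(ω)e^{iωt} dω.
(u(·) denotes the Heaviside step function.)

F[g](ω) = \frac{5}{5 i \left(\omega - 12\right) + 12}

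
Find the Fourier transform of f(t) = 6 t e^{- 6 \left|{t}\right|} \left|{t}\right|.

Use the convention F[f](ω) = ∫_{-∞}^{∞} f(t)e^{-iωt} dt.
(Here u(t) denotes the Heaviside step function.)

F(ω) = \frac{24 i \omega \left(\omega^{2} - 108\right)}{\left(\omega^{2} + 36\right)^{3}}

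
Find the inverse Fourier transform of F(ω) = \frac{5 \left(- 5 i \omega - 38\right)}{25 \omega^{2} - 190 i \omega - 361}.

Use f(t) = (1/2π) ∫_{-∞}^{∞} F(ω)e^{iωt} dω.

f(t) = \left(\frac{19 t}{5} + 1\right) e^{- \frac{19 t}{5}} u\left(t\right)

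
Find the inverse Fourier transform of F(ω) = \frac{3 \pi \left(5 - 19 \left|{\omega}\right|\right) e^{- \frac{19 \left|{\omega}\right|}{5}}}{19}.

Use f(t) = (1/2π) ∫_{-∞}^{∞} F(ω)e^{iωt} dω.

f(t) = \frac{6 t^{2}}{\left(t^{2} + \frac{361}{25}\right)^{2}}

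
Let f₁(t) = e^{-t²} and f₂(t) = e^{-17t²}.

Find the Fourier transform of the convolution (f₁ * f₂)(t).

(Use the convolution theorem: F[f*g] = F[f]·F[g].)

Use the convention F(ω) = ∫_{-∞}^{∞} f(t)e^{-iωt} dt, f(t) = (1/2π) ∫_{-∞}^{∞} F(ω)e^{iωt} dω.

F[f₁*f₂](ω) = \frac{\sqrt{17} \pi e^{- \frac{9 \omega^{2}}{34}}}{17}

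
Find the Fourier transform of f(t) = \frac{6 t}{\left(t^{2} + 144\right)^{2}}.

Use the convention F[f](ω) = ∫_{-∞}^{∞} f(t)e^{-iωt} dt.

F(ω) = - \frac{i \pi \omega e^{- 12 \left|{\omega}\right|}}{4}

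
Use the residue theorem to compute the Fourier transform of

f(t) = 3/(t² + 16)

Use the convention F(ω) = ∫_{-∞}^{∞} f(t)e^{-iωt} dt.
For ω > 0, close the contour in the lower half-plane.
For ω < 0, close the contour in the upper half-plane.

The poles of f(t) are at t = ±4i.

Let g(z) = f(z)e^{-iωz}; for large |z| the factor e^{-iωz} decays in the lower half-plane when ω > 0 and in the upper half-plane when ω < 0.

Case ω > 0 (lower half-plane, clockwise contour ⇒ F(ω) = -2πi·ΣRes):
  Res_{z = - 4 i} g(z) = \frac{3 i e^{- 4 \omega}}{8}
  F(ω) = -2πi·ΣRes = \frac{3 \pi e^{- 4 \omega}}{4}

Case ω < 0 (upper half-plane, counterclockwise contour ⇒ F(ω) = +2πi·ΣRes):
  Res_{z = 4 i} g(z) = - \frac{3 i e^{4 \omega}}{8}
  F(ω) = 2πi·ΣRes = \frac{3 \pi e^{4 \omega}}{4}

Both cases combine into a single formula in |ω|:

F(ω) = \frac{3 \pi e^{- 4 \left|{\omega}\right|}}{4}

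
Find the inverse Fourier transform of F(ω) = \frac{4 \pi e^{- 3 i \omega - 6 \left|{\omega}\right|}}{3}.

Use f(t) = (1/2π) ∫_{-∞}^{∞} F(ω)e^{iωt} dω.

f(t) = \frac{8}{\left(t - 3\right)^{2} + 36}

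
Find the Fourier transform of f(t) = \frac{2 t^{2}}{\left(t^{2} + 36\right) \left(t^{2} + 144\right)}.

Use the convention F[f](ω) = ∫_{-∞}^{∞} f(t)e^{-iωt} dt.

F(ω) = \frac{\pi \left(2 - e^{6 \left|{\omega}\right|}\right) e^{- 12 \left|{\omega}\right|}}{9}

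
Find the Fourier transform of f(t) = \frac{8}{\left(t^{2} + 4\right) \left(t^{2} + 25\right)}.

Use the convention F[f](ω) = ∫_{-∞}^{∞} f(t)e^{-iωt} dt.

F(ω) = \frac{4 \pi \left(5 e^{3 \left|{\omega}\right|} - 2\right) e^{- 5 \left|{\omega}\right|}}{105}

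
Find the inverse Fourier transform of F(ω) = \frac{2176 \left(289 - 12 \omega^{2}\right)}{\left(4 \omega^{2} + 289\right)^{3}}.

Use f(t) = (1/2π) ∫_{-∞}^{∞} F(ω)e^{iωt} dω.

f(t) = 4 t^{2} e^{- \frac{17 \left|{t}\right|}{2}}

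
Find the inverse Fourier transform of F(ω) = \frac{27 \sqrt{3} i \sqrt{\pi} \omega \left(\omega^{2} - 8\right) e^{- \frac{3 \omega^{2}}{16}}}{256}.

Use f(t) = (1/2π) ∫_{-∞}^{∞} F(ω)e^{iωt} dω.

f(t) = 4 t^{3} e^{- \frac{4 t^{2}}{3}}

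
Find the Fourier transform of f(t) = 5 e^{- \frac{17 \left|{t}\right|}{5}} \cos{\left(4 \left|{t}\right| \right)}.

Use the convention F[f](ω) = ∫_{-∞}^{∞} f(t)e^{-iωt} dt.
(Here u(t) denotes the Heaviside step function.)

F(ω) = \frac{850 \left(25 \omega^{2} + 689\right)}{625 \omega^{4} - 5550 \omega^{2} + 474721}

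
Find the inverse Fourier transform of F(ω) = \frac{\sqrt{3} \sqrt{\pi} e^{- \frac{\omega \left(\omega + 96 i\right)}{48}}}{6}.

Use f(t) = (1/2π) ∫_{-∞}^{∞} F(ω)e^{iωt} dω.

f(t) = e^{- 12 \left(t - 2\right)^{2}}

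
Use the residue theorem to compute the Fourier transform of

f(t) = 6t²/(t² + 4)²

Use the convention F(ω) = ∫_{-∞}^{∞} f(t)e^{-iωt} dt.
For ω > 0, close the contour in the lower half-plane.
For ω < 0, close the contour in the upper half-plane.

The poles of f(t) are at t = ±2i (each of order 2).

Let g(z) = f(z)e^{-iωz}; for large |z| the factor e^{-iωz} decays in the lower half-plane when ω > 0 and in the upper half-plane when ω < 0.

Case ω > 0 (lower half-plane, clockwise contour ⇒ F(ω) = -2πi·ΣRes):
  Res_{z = - 2 i} g(z) = \frac{3 i \left(1 - 2 \omega\right) e^{- 2 \omega}}{4} (pole of order 2)
  F(ω) = -2πi·ΣRes = \frac{3 \pi \left(1 - 2 \omega\right) e^{- 2 \omega}}{2}

Case ω < 0 (upper half-plane, counterclockwise contour ⇒ F(ω) = +2πi·ΣRes):
  Res_{z = 2 i} g(z) = \frac{3 i \left(- 2 \omega - 1\right) e^{2 \omega}}{4} (pole of order 2)
  F(ω) = 2πi·ΣRes = \frac{3 \pi \left(2 \omega + 1\right) e^{2 \omega}}{2}

Both cases combine into a single formula in |ω|:

F(ω) = \frac{3 \pi \left(1 - 2 \left|{\omega}\right|\right) e^{- 2 \left|{\omega}\right|}}{2}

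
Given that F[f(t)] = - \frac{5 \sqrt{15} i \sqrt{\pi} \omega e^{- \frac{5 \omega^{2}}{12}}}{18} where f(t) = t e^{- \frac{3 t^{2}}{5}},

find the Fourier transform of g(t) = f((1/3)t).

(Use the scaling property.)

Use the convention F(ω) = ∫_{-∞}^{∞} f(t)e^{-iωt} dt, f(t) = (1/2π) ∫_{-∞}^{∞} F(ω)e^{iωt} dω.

F[g](ω) = - \frac{5 \sqrt{15} i \sqrt{\pi} \omega e^{- \frac{15 \omega^{2}}{4}}}{2}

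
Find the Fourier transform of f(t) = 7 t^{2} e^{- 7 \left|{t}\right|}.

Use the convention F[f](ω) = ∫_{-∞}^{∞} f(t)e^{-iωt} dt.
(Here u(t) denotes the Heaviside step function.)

F(ω) = \frac{196 \left(49 - 3 \omega^{2}\right)}{\left(\omega^{2} + 49\right)^{3}}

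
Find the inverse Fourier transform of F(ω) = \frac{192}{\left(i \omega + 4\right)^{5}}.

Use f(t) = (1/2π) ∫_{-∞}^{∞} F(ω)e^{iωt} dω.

f(t) = 8 t^{4} e^{- 4 t} u\left(t\right)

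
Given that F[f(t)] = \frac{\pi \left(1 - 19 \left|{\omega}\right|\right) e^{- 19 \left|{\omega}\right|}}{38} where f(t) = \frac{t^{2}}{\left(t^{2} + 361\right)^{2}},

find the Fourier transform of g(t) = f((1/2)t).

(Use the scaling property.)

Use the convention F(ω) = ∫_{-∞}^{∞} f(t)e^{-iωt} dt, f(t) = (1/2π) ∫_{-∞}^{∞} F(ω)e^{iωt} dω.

F[g](ω) = \frac{\pi \left(1 - 38 \left|{\omega}\right|\right) e^{- 38 \left|{\omega}\right|}}{19}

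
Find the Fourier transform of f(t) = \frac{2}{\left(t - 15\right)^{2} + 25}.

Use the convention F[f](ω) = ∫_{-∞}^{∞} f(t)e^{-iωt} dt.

F(ω) = \frac{2 \pi e^{- 15 i \omega - 5 \left|{\omega}\right|}}{5}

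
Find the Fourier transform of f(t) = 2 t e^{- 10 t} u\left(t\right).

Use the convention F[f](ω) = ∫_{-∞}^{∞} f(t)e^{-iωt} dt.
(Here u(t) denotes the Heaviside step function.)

F(ω) = \frac{2}{\left(i \omega + 10\right)^{2}}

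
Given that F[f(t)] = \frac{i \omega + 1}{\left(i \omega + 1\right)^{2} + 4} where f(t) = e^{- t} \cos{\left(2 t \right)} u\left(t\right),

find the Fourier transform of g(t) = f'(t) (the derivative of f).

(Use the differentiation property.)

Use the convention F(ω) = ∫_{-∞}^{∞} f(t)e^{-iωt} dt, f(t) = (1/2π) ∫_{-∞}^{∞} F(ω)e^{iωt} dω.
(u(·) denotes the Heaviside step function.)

F[g](ω) = \frac{\omega \left(\omega - i\right)}{\omega^{2} - 2 i \omega - 5}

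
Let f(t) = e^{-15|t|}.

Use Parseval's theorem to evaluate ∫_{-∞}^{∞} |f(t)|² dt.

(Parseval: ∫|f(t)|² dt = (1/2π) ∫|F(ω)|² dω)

∫|f(t)|² dt = \frac{1}{15}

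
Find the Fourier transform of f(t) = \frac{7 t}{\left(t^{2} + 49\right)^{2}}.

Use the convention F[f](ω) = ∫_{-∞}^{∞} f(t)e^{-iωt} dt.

F(ω) = - \frac{i \pi \omega e^{- 7 \left|{\omega}\right|}}{2}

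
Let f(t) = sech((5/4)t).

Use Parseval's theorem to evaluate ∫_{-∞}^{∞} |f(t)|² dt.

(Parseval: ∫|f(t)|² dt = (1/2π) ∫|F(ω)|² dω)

∫|f(t)|² dt = \frac{8}{5}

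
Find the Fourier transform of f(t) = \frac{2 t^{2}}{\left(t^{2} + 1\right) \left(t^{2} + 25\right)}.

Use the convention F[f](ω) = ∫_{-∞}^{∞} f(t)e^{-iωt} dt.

F(ω) = \frac{\pi \left(5 - e^{4 \left|{\omega}\right|}\right) e^{- 5 \left|{\omega}\right|}}{12}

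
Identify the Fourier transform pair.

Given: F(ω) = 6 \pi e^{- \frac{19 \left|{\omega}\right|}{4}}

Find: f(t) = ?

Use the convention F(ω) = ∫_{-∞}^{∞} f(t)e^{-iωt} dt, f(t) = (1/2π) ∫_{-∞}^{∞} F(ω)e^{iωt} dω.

f(t) = \frac{57}{2 \left(t^{2} + \frac{361}{16}\right)}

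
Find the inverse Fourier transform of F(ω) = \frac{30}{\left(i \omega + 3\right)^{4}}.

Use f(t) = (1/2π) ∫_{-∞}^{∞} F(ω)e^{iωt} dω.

f(t) = 5 t^{3} e^{- 3 t} u\left(t\right)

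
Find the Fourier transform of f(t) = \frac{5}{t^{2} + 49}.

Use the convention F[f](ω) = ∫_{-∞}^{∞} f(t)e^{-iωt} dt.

F(ω) = \frac{5 \pi e^{- 7 \left|{\omega}\right|}}{7}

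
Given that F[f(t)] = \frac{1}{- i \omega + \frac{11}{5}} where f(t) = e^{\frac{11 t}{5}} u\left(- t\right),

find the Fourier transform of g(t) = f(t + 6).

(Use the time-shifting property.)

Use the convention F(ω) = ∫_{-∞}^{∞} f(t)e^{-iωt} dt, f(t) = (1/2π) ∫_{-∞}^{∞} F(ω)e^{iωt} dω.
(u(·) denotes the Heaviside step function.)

F[g](ω) = - \frac{5 e^{6 i \omega}}{5 i \omega - 11}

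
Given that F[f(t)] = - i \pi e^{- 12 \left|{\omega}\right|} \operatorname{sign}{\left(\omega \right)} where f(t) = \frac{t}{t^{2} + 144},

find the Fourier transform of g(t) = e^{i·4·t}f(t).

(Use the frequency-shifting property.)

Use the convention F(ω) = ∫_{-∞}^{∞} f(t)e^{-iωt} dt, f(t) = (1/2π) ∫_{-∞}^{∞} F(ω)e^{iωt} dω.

F[g](ω) = - i \pi e^{- 12 \left|{\omega - 4}\right|} \operatorname{sign}{\left(\omega - 4 \right)}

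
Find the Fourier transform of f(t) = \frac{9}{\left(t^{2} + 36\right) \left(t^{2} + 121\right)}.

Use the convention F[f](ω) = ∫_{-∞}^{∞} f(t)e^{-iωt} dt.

F(ω) = \frac{3 \pi \left(11 e^{5 \left|{\omega}\right|} - 6\right) e^{- 11 \left|{\omega}\right|}}{1870}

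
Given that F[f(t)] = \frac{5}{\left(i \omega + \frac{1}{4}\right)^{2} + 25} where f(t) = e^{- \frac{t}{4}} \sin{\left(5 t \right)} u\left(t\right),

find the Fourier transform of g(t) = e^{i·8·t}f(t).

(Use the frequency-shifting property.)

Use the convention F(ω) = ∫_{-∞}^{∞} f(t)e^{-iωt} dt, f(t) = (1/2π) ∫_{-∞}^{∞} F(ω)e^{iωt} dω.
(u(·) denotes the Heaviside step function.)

F[g](ω) = \frac{80}{\left(4 i \left(\omega - 8\right) + 1\right)^{2} + 400}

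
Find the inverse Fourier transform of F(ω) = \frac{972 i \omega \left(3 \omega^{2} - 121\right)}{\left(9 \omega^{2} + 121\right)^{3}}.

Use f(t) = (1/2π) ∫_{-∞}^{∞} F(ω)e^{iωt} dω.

f(t) = t e^{- \frac{11 \left|{t}\right|}{3}} \left|{t}\right|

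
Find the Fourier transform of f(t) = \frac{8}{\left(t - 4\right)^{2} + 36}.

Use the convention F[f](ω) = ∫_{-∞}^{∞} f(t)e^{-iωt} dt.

F(ω) = \frac{4 \pi e^{- 4 i \omega - 6 \left|{\omega}\right|}}{3}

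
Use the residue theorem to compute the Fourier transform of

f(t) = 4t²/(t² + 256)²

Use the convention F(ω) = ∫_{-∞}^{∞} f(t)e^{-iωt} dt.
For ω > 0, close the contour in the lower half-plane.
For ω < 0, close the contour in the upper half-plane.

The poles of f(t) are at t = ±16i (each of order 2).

Let g(z) = f(z)e^{-iωz}; for large |z| the factor e^{-iωz} decays in the lower half-plane when ω > 0 and in the upper half-plane when ω < 0.

Case ω > 0 (lower half-plane, clockwise contour ⇒ F(ω) = -2πi·ΣRes):
  Res_{z = - 16 i} g(z) = i \left(\frac{1}{16} - \omega\right) e^{- 16 \omega} (pole of order 2)
  F(ω) = -2πi·ΣRes = \frac{\pi \left(1 - 16 \omega\right) e^{- 16 \omega}}{8}

Case ω < 0 (upper half-plane, counterclockwise contour ⇒ F(ω) = +2πi·ΣRes):
  Res_{z = 16 i} g(z) = i \left(- \omega - \frac{1}{16}\right) e^{16 \omega} (pole of order 2)
  F(ω) = 2πi·ΣRes = \frac{\pi \left(16 \omega + 1\right) e^{16 \omega}}{8}

Both cases combine into a single formula in |ω|:

F(ω) = \frac{\pi \left(1 - 16 \left|{\omega}\right|\right) e^{- 16 \left|{\omega}\right|}}{8}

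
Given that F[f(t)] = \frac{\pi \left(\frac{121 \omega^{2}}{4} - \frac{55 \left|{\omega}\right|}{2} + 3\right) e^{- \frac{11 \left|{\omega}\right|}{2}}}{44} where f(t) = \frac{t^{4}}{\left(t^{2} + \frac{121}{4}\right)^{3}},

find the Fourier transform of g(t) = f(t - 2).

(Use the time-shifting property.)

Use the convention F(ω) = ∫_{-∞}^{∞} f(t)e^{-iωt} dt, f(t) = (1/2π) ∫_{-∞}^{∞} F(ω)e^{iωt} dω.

F[g](ω) = \frac{\pi \left(121 \omega^{2} - 110 \left|{\omega}\right| + 12\right) e^{- 2 i \omega - \frac{11 \left|{\omega}\right|}{2}}}{176}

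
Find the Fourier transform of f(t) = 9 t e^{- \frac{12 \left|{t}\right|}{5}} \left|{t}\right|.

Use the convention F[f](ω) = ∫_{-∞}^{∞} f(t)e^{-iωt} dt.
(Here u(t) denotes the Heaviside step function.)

F(ω) = \frac{22500 i \omega \left(25 \omega^{2} - 432\right)}{\left(25 \omega^{2} + 144\right)^{3}}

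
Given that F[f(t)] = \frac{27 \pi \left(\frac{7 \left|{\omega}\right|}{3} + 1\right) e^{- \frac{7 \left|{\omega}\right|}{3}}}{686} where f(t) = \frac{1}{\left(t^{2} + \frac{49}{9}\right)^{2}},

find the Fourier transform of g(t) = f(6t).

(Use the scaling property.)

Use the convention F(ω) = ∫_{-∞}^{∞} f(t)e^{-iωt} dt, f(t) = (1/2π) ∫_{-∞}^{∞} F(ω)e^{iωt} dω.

F[g](ω) = \frac{\pi \left(7 \left|{\omega}\right| + 18\right) e^{- \frac{7 \left|{\omega}\right|}{18}}}{2744}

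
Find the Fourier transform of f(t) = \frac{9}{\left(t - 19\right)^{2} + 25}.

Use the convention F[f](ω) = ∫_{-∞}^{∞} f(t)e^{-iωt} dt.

F(ω) = \frac{9 \pi e^{- 19 i \omega - 5 \left|{\omega}\right|}}{5}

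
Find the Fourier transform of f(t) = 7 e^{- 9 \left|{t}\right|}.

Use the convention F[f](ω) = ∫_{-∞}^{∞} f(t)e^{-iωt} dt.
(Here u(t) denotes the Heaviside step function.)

F(ω) = \frac{126}{\omega^{2} + 81}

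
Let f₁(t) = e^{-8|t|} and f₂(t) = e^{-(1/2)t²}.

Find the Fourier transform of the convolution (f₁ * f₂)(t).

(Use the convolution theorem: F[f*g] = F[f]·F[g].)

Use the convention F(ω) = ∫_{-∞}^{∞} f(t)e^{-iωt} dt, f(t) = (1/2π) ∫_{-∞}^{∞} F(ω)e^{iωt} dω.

F[f₁*f₂](ω) = \frac{16 \sqrt{2} \sqrt{\pi} e^{- \frac{\omega^{2}}{2}}}{\omega^{2} + 64}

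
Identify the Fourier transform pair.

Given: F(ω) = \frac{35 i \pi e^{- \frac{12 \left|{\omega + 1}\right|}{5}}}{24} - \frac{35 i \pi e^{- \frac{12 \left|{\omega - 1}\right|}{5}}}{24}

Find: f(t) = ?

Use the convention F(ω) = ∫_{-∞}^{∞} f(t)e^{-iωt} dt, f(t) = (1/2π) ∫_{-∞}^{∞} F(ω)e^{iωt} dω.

f(t) = \frac{7 \sin{\left(t \right)}}{t^{2} + \frac{144}{25}}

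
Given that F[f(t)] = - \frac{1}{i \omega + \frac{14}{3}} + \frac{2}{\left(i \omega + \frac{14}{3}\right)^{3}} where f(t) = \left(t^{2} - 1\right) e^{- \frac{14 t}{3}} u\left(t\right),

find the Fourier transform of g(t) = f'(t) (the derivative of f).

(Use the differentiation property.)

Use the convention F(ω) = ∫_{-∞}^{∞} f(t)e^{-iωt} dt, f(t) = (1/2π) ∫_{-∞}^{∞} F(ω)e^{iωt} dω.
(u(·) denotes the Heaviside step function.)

F[g](ω) = \frac{3 i \omega \left(54 i \omega - \left(3 i \omega + 14\right)^{3} + 252\right)}{\left(3 i \omega + 14\right)^{4}}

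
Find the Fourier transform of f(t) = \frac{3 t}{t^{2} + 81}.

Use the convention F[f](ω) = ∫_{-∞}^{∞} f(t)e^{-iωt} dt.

F(ω) = - 3 i \pi e^{- 9 \left|{\omega}\right|} \operatorname{sign}{\left(\omega \right)}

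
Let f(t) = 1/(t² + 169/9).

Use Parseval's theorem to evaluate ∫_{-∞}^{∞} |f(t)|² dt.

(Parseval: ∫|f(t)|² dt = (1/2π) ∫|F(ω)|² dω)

∫|f(t)|² dt = \frac{27 \pi}{4394}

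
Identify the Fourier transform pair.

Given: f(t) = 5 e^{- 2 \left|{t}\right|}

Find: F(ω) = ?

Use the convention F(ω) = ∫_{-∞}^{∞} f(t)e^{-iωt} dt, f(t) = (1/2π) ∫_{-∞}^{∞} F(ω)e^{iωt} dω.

F(ω) = \frac{20}{\omega^{2} + 4}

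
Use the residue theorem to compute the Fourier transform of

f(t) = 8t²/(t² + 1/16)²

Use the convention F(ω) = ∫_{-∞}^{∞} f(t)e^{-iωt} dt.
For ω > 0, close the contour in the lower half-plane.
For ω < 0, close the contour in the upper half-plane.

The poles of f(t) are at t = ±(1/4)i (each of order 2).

Let g(z) = f(z)e^{-iωz}; for large |z| the factor e^{-iωz} decays in the lower half-plane when ω > 0 and in the upper half-plane when ω < 0.

Case ω > 0 (lower half-plane, clockwise contour ⇒ F(ω) = -2πi·ΣRes):
  Res_{z = - \frac{i}{4}} g(z) = 2 i \left(4 - \omega\right) e^{- \frac{\omega}{4}} (pole of order 2)
  F(ω) = -2πi·ΣRes = 4 \pi \left(4 - \omega\right) e^{- \frac{\omega}{4}}

Case ω < 0 (upper half-plane, counterclockwise contour ⇒ F(ω) = +2πi·ΣRes):
  Res_{z = \frac{i}{4}} g(z) = 2 i \left(- \omega - 4\right) e^{\frac{\omega}{4}} (pole of order 2)
  F(ω) = 2πi·ΣRes = 4 \pi \left(\omega + 4\right) e^{\frac{\omega}{4}}

Both cases combine into a single formula in |ω|:

F(ω) = 4 \pi \left(4 - \left|{\omega}\right|\right) e^{- \frac{\left|{\omega}\right|}{4}}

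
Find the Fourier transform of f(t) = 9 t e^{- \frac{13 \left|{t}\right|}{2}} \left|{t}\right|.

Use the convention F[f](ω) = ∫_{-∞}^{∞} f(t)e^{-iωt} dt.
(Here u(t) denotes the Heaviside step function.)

F(ω) = \frac{576 i \omega \left(4 \omega^{2} - 507\right)}{\left(4 \omega^{2} + 169\right)^{3}}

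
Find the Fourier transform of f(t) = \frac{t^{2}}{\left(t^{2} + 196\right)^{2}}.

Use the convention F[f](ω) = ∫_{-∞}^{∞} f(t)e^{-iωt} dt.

F(ω) = \frac{\pi \left(1 - 14 \left|{\omega}\right|\right) e^{- 14 \left|{\omega}\right|}}{28}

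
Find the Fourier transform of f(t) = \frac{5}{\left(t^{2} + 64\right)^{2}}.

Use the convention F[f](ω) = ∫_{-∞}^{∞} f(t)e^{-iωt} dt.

F(ω) = \frac{5 \pi \left(8 \left|{\omega}\right| + 1\right) e^{- 8 \left|{\omega}\right|}}{1024}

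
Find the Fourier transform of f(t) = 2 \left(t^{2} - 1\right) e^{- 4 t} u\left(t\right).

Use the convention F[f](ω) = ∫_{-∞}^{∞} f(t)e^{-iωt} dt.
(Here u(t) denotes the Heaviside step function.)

F(ω) = \frac{2 \left(2 i \omega - \left(i \omega + 4\right)^{3} + 8\right)}{\left(i \omega + 4\right)^{4}}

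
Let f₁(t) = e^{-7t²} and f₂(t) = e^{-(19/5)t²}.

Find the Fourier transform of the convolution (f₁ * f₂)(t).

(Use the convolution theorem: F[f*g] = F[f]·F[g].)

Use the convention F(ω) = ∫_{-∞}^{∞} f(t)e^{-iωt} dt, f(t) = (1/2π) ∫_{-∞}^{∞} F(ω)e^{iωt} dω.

F[f₁*f₂](ω) = \frac{\sqrt{665} \pi e^{- \frac{27 \omega^{2}}{266}}}{133}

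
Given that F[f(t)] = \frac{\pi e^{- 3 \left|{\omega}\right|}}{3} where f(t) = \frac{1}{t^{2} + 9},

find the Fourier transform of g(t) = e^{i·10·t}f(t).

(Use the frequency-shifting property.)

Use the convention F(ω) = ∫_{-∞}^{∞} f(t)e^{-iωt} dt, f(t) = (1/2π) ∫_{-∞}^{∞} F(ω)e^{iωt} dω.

F[g](ω) = \frac{\pi e^{- 3 \left|{\omega - 10}\right|}}{3}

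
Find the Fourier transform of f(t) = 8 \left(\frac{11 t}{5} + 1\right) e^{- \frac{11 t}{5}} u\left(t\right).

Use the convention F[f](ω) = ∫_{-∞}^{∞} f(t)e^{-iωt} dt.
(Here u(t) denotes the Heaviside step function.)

F(ω) = \frac{40 \left(- 5 i \omega - 22\right)}{25 \omega^{2} - 110 i \omega - 121}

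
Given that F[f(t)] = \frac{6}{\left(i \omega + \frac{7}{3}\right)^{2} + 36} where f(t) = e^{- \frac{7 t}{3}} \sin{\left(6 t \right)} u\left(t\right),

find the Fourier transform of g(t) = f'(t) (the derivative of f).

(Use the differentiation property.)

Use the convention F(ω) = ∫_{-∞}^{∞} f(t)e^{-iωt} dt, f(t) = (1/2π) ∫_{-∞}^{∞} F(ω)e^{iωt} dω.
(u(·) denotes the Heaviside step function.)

F[g](ω) = \frac{54 i \omega}{\left(3 i \omega + 7\right)^{2} + 324}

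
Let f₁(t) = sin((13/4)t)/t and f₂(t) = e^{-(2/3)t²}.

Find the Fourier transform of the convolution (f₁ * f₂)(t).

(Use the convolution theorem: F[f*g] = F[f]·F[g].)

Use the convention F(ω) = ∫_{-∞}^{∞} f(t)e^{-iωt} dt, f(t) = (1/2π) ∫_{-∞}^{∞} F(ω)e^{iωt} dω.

F[f₁*f₂](ω) = \begin{cases} \frac{\sqrt{6} \pi^{\frac{3}{2}} e^{- \frac{3 \omega^{2}}{8}}}{2} & \text{for}\: \omega > - \frac{13}{4} \wedge \omega < \frac{13}{4} \\0 & \text{otherwise} \end{cases}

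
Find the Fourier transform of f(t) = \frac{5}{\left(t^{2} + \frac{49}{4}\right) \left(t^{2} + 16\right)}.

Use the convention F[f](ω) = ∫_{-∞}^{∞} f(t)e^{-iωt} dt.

F(ω) = - \frac{\pi e^{- 4 \left|{\omega}\right|}}{3} + \frac{8 \pi e^{- \frac{7 \left|{\omega}\right|}{2}}}{21}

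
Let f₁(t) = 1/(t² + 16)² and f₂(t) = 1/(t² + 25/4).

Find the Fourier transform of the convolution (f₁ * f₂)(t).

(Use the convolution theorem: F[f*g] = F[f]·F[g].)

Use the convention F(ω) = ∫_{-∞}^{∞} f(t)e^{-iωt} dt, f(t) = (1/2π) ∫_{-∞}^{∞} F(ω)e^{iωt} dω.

F[f₁*f₂](ω) = \frac{\pi^{2} \left(4 \left|{\omega}\right| + 1\right) e^{- \frac{13 \left|{\omega}\right|}{2}}}{320}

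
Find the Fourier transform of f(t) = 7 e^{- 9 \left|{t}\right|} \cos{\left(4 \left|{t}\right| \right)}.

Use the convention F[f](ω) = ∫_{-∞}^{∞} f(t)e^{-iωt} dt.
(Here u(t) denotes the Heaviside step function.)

F(ω) = \frac{126 \left(\omega^{2} + 97\right)}{\omega^{4} + 130 \omega^{2} + 9409}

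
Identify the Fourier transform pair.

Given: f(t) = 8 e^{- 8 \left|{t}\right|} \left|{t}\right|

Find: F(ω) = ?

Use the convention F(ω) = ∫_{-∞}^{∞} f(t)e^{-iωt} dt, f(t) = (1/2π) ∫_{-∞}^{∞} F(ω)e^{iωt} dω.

F(ω) = \frac{16 \left(64 - \omega^{2}\right)}{\left(\omega^{2} + 64\right)^{2}}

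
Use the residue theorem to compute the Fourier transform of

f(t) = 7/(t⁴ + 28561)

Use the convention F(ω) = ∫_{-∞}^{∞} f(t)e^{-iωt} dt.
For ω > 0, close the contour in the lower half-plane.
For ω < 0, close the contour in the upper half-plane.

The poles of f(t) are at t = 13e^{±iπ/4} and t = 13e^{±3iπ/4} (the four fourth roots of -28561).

Let g(z) = f(z)e^{-iωz}; for large |z| the factor e^{-iωz} decays in the lower half-plane when ω > 0 and in the upper half-plane when ω < 0.

Case ω > 0 (lower half-plane, clockwise contour ⇒ F(ω) = -2πi·ΣRes):
  Res_{z = - \frac{13 \sqrt{2}}{2} - \frac{13 \sqrt{2} i}{2}} g(z) = \frac{7 \sqrt{2} i \left(1 - i\right) e^{\frac{13 \sqrt{2} \omega \left(-1 + i\right)}{2}}}{17576}
  Res_{z = \frac{13 \sqrt{2}}{2} - \frac{13 \sqrt{2} i}{2}} g(z) = \frac{7 \sqrt{2} i \left(1 + i\right) e^{- \frac{13 \sqrt{2} \omega \left(1 + i\right)}{2}}}{17576}
  F(ω) = -2πi·ΣRes = \frac{7 \sqrt{2} \pi \left(1 - i\right) \left(e^{13 \sqrt{2} i \omega} + i\right) e^{- \frac{13 \sqrt{2} \omega \left(1 + i\right)}{2}}}{8788} = \frac{7 \pi e^{- \frac{13 \sqrt{2} \omega}{2}} \sin{\left(\frac{13 \sqrt{2} \omega}{2} + \frac{\pi}{4} \right)}}{2197}

Case ω < 0 (upper half-plane, counterclockwise contour ⇒ F(ω) = +2πi·ΣRes):
  Res_{z = \frac{13 \sqrt{2}}{2} + \frac{13 \sqrt{2} i}{2}} g(z) = \frac{7 \sqrt{2} i \left(-1 + i\right) e^{\frac{13 \sqrt{2} \omega \left(1 - i\right)}{2}}}{17576}
  Res_{z = - \frac{13 \sqrt{2}}{2} + \frac{13 \sqrt{2} i}{2}} g(z) = \frac{7 \sqrt{2} \left(1 - i\right) e^{\frac{13 \sqrt{2} \omega \left(1 + i\right)}{2}}}{17576}
  F(ω) = 2πi·ΣRes = - \frac{7 \sqrt{2} i \pi \left(i \left(1 - i\right) e^{\frac{13 \sqrt{2} \omega \left(1 - i\right)}{2}} - \left(1 - i\right) e^{\frac{13 \sqrt{2} \omega \left(1 + i\right)}{2}}\right)}{8788} = \frac{7 \pi e^{\frac{13 \sqrt{2} \omega}{2}} \cos{\left(\frac{13 \sqrt{2} \omega}{2} + \frac{\pi}{4} \right)}}{2197}

Both cases combine into a single formula in |ω|:

F(ω) = \frac{7 \pi e^{- \frac{13 \sqrt{2} \left|{\omega}\right|}{2}} \sin{\left(\frac{13 \sqrt{2} \left|{\omega}\right|}{2} + \frac{\pi}{4} \right)}}{2197}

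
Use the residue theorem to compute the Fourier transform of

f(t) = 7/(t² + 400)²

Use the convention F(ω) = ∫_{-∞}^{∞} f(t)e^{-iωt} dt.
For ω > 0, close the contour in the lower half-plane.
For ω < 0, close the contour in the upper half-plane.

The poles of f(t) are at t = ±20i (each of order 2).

Let g(z) = f(z)e^{-iωz}; for large |z| the factor e^{-iωz} decays in the lower half-plane when ω > 0 and in the upper half-plane when ω < 0.

Case ω > 0 (lower half-plane, clockwise contour ⇒ F(ω) = -2πi·ΣRes):
  Res_{z = - 20 i} g(z) = \frac{7 i \left(20 \omega + 1\right) e^{- 20 \omega}}{32000} (pole of order 2)
  F(ω) = -2πi·ΣRes = \frac{7 \pi \left(20 \omega + 1\right) e^{- 20 \omega}}{16000}

Case ω < 0 (upper half-plane, counterclockwise contour ⇒ F(ω) = +2πi·ΣRes):
  Res_{z = 20 i} g(z) = \frac{7 i \left(20 \omega - 1\right) e^{20 \omega}}{32000} (pole of order 2)
  F(ω) = 2πi·ΣRes = \frac{7 \pi \left(1 - 20 \omega\right) e^{20 \omega}}{16000}

Both cases combine into a single formula in |ω|:

F(ω) = \frac{7 \pi \left(20 \left|{\omega}\right| + 1\right) e^{- 20 \left|{\omega}\right|}}{16000}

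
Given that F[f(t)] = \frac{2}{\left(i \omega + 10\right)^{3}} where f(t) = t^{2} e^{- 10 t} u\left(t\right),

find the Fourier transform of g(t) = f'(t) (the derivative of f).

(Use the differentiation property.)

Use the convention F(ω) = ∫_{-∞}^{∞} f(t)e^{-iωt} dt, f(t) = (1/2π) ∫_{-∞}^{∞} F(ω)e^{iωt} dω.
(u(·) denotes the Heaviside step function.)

F[g](ω) = \frac{2 i \omega}{\left(i \omega + 10\right)^{3}}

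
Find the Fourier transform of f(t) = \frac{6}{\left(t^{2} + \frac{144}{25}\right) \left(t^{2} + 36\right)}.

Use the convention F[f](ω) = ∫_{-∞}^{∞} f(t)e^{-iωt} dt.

F(ω) = - \frac{25 \pi e^{- 6 \left|{\omega}\right|}}{756} + \frac{125 \pi e^{- \frac{12 \left|{\omega}\right|}{5}}}{1512}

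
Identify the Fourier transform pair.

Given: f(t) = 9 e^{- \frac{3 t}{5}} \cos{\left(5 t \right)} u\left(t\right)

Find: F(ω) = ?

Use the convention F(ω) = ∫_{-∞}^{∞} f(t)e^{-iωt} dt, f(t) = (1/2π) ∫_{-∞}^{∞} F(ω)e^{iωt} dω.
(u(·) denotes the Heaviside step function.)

F(ω) = \frac{45 \left(5 i \omega + 3\right)}{\left(5 i \omega + 3\right)^{2} + 625}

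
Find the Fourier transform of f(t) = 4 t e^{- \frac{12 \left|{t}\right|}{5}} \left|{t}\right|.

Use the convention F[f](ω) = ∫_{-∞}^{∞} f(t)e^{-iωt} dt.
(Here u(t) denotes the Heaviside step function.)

F(ω) = \frac{10000 i \omega \left(25 \omega^{2} - 432\right)}{\left(25 \omega^{2} + 144\right)^{3}}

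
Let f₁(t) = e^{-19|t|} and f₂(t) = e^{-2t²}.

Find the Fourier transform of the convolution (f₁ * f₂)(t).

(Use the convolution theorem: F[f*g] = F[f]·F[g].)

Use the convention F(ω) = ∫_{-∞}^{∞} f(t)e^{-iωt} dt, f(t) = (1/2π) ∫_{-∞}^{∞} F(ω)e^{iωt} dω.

F[f₁*f₂](ω) = \frac{19 \sqrt{2} \sqrt{\pi} e^{- \frac{\omega^{2}}{8}}}{\omega^{2} + 361}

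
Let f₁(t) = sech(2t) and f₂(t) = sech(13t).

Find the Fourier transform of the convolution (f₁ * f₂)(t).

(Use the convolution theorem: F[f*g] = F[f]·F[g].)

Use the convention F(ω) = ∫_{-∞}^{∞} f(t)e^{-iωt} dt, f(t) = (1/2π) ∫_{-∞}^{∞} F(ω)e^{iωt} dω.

F[f₁*f₂](ω) = \frac{\pi^{2}}{26 \cosh{\left(\frac{\pi \omega}{26} \right)} \cosh{\left(\frac{\pi \omega}{4} \right)}}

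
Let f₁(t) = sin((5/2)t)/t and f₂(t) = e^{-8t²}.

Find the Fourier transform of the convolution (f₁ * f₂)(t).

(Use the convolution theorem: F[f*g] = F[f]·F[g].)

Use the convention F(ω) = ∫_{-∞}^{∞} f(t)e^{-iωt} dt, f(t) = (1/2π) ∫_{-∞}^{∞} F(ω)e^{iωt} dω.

F[f₁*f₂](ω) = \begin{cases} \frac{\sqrt{2} \pi^{\frac{3}{2}} e^{- \frac{\omega^{2}}{32}}}{4} & \text{for}\: \omega > - \frac{5}{2} \wedge \omega < \frac{5}{2} \\0 & \text{otherwise} \end{cases}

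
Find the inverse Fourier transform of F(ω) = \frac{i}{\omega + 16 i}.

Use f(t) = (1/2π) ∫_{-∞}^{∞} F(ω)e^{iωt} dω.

f(t) = e^{16 t} u\left(- t\right)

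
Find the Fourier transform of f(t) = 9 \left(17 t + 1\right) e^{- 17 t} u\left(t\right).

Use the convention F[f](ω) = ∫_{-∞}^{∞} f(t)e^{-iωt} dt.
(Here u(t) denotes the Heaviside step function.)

F(ω) = \frac{9 \left(- i \omega - 34\right)}{\omega^{2} - 34 i \omega - 289}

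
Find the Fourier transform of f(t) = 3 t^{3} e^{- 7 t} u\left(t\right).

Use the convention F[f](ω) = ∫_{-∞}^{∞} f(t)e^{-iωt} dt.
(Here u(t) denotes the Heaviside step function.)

F(ω) = \frac{18}{\left(i \omega + 7\right)^{4}}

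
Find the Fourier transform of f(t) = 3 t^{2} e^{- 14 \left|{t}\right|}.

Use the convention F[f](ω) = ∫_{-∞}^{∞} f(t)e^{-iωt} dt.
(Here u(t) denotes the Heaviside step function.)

F(ω) = \frac{168 \left(196 - 3 \omega^{2}\right)}{\left(\omega^{2} + 196\right)^{3}}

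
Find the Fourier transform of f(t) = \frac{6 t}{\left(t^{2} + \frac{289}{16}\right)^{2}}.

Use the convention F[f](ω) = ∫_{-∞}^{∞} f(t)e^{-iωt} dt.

F(ω) = - \frac{12 i \pi \omega e^{- \frac{17 \left|{\omega}\right|}{4}}}{17}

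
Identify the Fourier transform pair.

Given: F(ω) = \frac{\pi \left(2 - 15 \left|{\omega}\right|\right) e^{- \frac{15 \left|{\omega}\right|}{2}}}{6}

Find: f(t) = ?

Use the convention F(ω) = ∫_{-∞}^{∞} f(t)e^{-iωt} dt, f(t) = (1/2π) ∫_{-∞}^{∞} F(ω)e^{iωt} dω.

f(t) = \frac{5 t^{2}}{\left(t^{2} + \frac{225}{4}\right)^{2}}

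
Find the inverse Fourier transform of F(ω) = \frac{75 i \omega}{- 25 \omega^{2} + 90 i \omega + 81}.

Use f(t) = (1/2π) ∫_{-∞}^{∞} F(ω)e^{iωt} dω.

f(t) = 3 \left(1 - \frac{9 t}{5}\right) e^{- \frac{9 t}{5}} u\left(t\right)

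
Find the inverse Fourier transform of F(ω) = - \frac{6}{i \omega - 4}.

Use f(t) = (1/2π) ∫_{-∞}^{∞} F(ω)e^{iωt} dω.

f(t) = 6 e^{4 t} u\left(- t\right)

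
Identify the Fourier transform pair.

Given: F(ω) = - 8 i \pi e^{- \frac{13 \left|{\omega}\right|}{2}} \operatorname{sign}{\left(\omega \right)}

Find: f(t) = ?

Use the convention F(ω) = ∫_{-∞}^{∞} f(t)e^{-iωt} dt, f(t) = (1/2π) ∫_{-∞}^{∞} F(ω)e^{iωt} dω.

f(t) = \frac{8 t}{t^{2} + \frac{169}{4}}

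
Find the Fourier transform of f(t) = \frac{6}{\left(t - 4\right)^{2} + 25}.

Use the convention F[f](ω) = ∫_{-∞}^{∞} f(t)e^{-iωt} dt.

F(ω) = \frac{6 \pi e^{- 4 i \omega - 5 \left|{\omega}\right|}}{5}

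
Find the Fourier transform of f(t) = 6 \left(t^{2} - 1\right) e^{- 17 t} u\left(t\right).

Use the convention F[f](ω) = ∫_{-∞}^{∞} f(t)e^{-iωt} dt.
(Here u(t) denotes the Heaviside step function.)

F(ω) = \frac{6 \left(2 i \omega - \left(i \omega + 17\right)^{3} + 34\right)}{\left(i \omega + 17\right)^{4}}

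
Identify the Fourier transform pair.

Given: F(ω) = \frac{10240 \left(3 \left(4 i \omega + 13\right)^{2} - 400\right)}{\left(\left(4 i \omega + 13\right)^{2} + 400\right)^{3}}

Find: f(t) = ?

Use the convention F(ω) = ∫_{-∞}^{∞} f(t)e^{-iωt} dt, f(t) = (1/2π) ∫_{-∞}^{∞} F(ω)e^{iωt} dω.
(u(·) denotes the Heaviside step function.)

f(t) = 4 t^{2} e^{- \frac{13 t}{4}} \sin{\left(5 t \right)} u\left(t\right)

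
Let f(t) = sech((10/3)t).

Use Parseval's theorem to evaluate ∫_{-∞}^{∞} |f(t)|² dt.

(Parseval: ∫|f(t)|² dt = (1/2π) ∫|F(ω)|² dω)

∫|f(t)|² dt = \frac{3}{5}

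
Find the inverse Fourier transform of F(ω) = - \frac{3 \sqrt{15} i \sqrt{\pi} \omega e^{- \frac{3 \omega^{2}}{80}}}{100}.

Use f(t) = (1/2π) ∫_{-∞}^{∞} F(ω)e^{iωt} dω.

f(t) = 4 t e^{- \frac{20 t^{2}}{3}}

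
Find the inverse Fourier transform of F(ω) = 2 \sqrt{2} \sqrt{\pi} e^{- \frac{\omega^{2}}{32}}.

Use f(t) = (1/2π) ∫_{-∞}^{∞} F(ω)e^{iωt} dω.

f(t) = 8 e^{- 8 t^{2}}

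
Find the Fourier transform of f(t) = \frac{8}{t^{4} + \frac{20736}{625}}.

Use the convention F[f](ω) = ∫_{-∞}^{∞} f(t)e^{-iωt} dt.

F(ω) = \frac{125 \pi e^{- \frac{6 \sqrt{2} \left|{\omega}\right|}{5}} \sin{\left(\frac{6 \sqrt{2} \left|{\omega}\right|}{5} + \frac{\pi}{4} \right)}}{216}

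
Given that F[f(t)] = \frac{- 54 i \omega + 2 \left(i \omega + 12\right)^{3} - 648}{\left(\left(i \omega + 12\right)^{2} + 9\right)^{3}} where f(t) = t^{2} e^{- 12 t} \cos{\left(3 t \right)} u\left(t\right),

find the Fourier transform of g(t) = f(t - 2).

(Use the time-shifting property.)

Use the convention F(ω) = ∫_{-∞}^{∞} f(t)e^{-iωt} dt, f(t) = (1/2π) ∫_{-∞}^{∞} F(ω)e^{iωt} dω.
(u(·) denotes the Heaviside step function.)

F[g](ω) = \frac{2 \left(- 27 i \omega + \left(i \omega + 12\right)^{3} - 324\right) e^{- 2 i \omega}}{\left(\left(i \omega + 12\right)^{2} + 9\right)^{3}}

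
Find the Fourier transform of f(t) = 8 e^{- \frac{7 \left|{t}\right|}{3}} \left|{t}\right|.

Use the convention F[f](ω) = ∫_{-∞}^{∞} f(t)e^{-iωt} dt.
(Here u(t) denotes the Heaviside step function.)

F(ω) = \frac{144 \left(49 - 9 \omega^{2}\right)}{\left(9 \omega^{2} + 49\right)^{2}}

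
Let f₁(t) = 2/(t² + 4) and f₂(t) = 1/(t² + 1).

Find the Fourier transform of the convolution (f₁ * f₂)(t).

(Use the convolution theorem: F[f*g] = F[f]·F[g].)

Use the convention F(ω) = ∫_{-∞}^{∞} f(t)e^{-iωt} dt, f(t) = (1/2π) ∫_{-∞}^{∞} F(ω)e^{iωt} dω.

F[f₁*f₂](ω) = \pi^{2} e^{- 3 \left|{\omega}\right|}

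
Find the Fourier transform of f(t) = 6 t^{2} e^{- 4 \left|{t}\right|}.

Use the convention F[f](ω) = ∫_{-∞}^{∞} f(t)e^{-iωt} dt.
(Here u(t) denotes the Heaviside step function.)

F(ω) = \frac{96 \left(16 - 3 \omega^{2}\right)}{\left(\omega^{2} + 16\right)^{3}}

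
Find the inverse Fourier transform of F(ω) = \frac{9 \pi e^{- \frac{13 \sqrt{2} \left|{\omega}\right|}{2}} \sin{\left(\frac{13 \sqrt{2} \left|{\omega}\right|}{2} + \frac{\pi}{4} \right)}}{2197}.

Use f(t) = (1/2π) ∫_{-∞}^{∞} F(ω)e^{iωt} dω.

f(t) = \frac{9}{t^{4} + 28561}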